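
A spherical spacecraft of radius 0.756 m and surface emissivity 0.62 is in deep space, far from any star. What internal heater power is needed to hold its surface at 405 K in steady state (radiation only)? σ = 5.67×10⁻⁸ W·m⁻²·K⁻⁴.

P = εσ·4πr²·T⁴.
4πr² = 7.182 m²; T⁴ = 2.690×10¹⁰ K⁴.
P = 0.62·5.67×10⁻⁸·7.182·2.690×10¹⁰.

P ≈ 6790 W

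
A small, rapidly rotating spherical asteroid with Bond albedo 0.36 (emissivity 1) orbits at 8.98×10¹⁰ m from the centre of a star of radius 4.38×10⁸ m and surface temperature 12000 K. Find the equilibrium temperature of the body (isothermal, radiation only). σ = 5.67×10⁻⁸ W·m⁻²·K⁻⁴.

The star's surface emits σT_*⁴; at distance d the flux is S = σT_*⁴(R_*/d)².
S = 5.67×10⁻⁸·(12000)⁴·(4.38×10⁸/8.98×10¹⁰)² = 27970 W/m².
For an isothermal sphere T⁴ = (1−a)S/(4σ) = 7.893×10¹⁰ K⁴.

T ≈ 530 K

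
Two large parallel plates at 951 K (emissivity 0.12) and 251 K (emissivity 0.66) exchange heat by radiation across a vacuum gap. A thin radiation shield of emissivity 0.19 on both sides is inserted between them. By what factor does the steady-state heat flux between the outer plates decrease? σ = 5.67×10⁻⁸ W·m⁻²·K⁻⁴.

Without shield: q₀ = σΔ(T⁴)/(1/ε₁+1/ε₂−1) with denominator 8.848.
With shield the two gaps are in series; the resistances add: (1/ε₁+1/ε_s−1)+(1/ε_s+1/ε₂−1) = 12.60+5.778 = 18.37.
Heat-flux ratio q₀/q = 18.37/8.848.

factor ≈ 2.08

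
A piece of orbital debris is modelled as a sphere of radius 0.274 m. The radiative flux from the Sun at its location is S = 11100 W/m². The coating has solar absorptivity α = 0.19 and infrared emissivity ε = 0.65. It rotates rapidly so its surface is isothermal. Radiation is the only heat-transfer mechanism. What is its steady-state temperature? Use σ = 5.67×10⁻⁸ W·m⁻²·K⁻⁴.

At equilibrium, absorbed power = emitted power.
Absorbing cross-section = πr² = 0.2359 m²; emitting surface = 4πr² = 0.9434 m² (ratio 4).
αS·A_cross = εσ·A_surf·T⁴  ⇒  T⁴ = αS/(ε·4σ).
T⁴ = 0.190·11100/(0.65·4·5.67×10⁻⁸) = 1.431×10¹⁰ K⁴.
T = (1.431×10¹⁰)^(1/4).

T ≈ 346 K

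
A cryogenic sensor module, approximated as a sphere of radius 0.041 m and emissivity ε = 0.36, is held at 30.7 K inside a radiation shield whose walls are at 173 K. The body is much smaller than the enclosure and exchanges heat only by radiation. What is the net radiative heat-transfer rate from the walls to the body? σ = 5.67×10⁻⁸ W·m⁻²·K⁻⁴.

P_net ≈ 0.386 W

For a small grey body in a large enclosure: P_net = εσA(T_body⁴ − T_wall⁴).
A = 4πr² = 0.02112 m²; T_body⁴ − T_wall⁴ = 8.883×10⁵ − 8.957×10⁸ = -8.949×10⁸ K⁴.
|P_net| = 0.36·5.67×10⁻⁸·0.02112·8.949×10⁸.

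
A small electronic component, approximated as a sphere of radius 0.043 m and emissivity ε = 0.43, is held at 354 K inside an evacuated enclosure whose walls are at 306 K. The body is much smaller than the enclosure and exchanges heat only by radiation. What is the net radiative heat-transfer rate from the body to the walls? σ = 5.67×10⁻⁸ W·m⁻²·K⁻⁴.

For a small grey body in a large enclosure: P_net = εσA(T_body⁴ − T_wall⁴).
A = 4πr² = 0.02324 m²; T_body⁴ − T_wall⁴ = 1.570×10¹⁰ − 8.768×10⁹ = 6.936×10⁹ K⁴.
|P_net| = 0.43·5.67×10⁻⁸·0.02324·6.936×10⁹.

P_net ≈ 3.93 W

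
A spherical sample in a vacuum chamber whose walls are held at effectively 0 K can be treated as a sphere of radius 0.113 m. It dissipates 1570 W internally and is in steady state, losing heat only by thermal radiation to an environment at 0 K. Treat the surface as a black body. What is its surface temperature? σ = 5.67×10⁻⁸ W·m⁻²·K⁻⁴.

T ≈ 645 K

Steady state: internal power = radiated power, P = εσA T⁴.
Radiating area A = 4πr² = 0.1605 m².
T⁴ = P/(εσA) = 1570/(1.0·5.67×10⁻⁸·0.1605) = 1.726×10¹¹ K⁴.
T = (1.726×10¹¹)^(1/4).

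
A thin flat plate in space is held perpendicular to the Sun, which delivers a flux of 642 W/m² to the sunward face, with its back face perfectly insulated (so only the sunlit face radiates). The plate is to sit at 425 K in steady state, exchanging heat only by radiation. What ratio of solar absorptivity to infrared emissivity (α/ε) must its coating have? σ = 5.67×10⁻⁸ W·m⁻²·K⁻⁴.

α/ε ≈ 2.88

Balance: αS·A = εσ·1A·T⁴ ⇒ α/ε = σT⁴/S.
α/ε = 5.67×10⁻⁸·(425)⁴/642 = 5.67×10⁻⁸·3.263×10¹⁰/642.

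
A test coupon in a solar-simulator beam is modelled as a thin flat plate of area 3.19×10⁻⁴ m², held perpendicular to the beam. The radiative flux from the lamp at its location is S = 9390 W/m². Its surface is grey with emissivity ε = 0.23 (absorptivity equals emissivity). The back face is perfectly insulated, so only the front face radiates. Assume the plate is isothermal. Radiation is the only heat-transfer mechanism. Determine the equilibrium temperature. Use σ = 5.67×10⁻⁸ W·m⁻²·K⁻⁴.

At equilibrium, absorbed power = emitted power.
Absorbing cross-section = A = 3.190×10⁻⁴ m²; emitting surface = A = 3.190×10⁻⁴ m² (ratio 1).
εS·A_cross = εσ·A_surf·T⁴  ⇒  T⁴ = S/(1σ)   (ε cancels).
T⁴ = 9390/(1·5.67×10⁻⁸) = 1.656×10¹¹ K⁴.
T = (1.656×10¹¹)^(1/4).

T ≈ 638 K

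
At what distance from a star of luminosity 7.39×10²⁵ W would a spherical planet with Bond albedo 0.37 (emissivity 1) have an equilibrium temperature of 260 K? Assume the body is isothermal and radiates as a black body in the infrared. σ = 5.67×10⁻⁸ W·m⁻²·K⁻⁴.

For an isothermal black-emitting sphere, (1−a)S·πr² = σ·4πr²·T⁴ ⇒ S = 4σT⁴/(1−a).
S = 4·5.67×10⁻⁸·(260)⁴/0.630 = 1645 W/m².
Flux falls as S = L/(4πd²), so d = √(L/(4πS)) = √(7.39×10²⁵/(4π·1645)).

d ≈ 5.98×10¹⁰ m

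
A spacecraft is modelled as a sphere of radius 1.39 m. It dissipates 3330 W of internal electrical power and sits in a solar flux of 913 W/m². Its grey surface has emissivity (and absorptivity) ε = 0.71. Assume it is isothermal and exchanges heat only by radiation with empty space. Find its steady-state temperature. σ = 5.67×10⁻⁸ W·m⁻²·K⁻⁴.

T ≈ 294 K

At steady state, absorbed solar power + internal power = radiated power.
Absorbed: α·S·A_cross = 0.71·913·6.070 = 3935 W (cross-section πr²).
Total input = 3935 + 3330 = 7265 W.
Radiated: εσ·A_surf·T⁴ with A_surf = 4πr² = 24.28 m².
T⁴ = 7265/(0.71·5.67×10⁻⁸·24.28) = 7.433×10⁹ K⁴.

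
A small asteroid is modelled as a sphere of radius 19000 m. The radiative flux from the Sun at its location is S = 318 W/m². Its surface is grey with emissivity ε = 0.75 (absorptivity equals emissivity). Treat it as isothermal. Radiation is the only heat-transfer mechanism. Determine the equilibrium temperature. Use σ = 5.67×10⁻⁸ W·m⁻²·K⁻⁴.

At equilibrium, absorbed power = emitted power.
Absorbing cross-section = πr² = 1.134×10⁹ m²; emitting surface = 4πr² = 4.536×10⁹ m² (ratio 4).
εS·A_cross = εσ·A_surf·T⁴  ⇒  T⁴ = S/(4σ)   (ε cancels).
T⁴ = 318/(4·5.67×10⁻⁸) = 1.402×10⁹ K⁴.
T = (1.402×10⁹)^(1/4).

T ≈ 194 K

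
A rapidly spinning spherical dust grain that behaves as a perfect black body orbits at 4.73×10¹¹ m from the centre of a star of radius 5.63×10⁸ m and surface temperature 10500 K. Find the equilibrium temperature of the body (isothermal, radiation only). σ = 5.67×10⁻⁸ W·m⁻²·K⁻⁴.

The star's surface emits σT_*⁴; at distance d the flux is S = σT_*⁴(R_*/d)².
S = 5.67×10⁻⁸·(10500)⁴·(5.63×10⁸/4.73×10¹¹)² = 976.4 W/m².
For an isothermal sphere T⁴ = (1−a)S/(4σ) = 4.305×10⁹ K⁴.

T ≈ 256 K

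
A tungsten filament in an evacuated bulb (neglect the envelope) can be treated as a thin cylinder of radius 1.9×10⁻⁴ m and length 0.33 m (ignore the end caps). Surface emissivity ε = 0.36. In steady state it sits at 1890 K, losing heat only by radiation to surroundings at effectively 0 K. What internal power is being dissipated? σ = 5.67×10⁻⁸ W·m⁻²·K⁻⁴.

Steady state: P = εσA T⁴.
A = 2πrL = 3.940×10⁻⁴ m²; T⁴ = (1890)⁴ = 1.276×10¹³ K⁴.
P = 0.36 × 5.67×10⁻⁸ × 3.940×10⁻⁴ × 1.276×10¹³.

P ≈ 103 W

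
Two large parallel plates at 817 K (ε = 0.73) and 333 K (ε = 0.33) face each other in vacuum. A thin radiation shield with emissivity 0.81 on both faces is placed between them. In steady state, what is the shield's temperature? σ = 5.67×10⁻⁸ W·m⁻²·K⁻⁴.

In steady state the net flux on the hot side equals that on the cold side.
σ(T₁⁴−T_s⁴)/D₁ = σ(T_s⁴−T₂⁴)/D₂, with D₁ = 1/ε₁+1/ε_s−1 = 1.604, D₂ = 1/ε_s+1/ε₂−1 = 3.265.
Solve for T_s⁴: T_s⁴ = (D₂·T₁⁴ + D₁·T₂⁴)/(D₁+D₂) = 3.028×10¹¹ K⁴.

T_s ≈ 742 K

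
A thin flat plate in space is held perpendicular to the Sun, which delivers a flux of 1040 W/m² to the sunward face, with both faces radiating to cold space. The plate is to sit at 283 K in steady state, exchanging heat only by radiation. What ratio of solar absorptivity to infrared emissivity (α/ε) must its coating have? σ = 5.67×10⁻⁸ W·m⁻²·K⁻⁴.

Balance: αS·A = εσ·2A·T⁴ ⇒ α/ε = 2σT⁴/S.
α/ε = 2·5.67×10⁻⁸·(283)⁴/1040 = 2·5.67×10⁻⁸·6.414×10⁹/1040.

α/ε ≈ 0.699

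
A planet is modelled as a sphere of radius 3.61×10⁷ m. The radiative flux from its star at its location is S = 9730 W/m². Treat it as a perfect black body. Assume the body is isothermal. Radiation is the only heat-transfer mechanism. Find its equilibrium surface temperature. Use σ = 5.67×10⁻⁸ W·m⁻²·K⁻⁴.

At equilibrium, absorbed power = emitted power.
Absorbing cross-section = πr² = 4.094×10¹⁵ m²; emitting surface = 4πr² = 1.638×10¹⁶ m² (ratio 4).
S·A_cross = εσ·A_surf·T⁴  ⇒  T⁴ = S/(4σ).
T⁴ = 1.00·9730/(4·5.67×10⁻⁸) = 4.290×10¹⁰ K⁴.
T = (4.290×10¹⁰)^(1/4).

T ≈ 455 K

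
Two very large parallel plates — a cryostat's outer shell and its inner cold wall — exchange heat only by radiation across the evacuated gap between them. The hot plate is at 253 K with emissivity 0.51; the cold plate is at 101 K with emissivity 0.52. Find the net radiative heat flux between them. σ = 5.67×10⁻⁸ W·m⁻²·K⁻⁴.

q ≈ 78.5 W/m²

For two infinite grey parallel plates, q = σ(T₁⁴ − T₂⁴)/(1/ε₁ + 1/ε₂ − 1).
T₁⁴ − T₂⁴ = 4.097×10⁹ − 1.041×10⁸ = 3.993×10⁹ K⁴.
1/ε₁ + 1/ε₂ − 1 = 1.961 + 1.923 − 1 = 2.884.
q = 5.67×10⁻⁸ × 3.993×10⁹ / 2.884.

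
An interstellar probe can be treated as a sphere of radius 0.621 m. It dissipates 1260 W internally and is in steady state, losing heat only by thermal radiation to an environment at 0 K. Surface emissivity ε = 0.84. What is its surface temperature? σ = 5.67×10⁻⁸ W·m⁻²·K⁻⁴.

Steady state: internal power = radiated power, P = εσA T⁴.
Radiating area A = 4πr² = 4.846 m².
T⁴ = P/(εσA) = 1260/(0.84·5.67×10⁻⁸·4.846) = 5.459×10⁹ K⁴.
T = (5.459×10⁹)^(1/4).

T ≈ 272 K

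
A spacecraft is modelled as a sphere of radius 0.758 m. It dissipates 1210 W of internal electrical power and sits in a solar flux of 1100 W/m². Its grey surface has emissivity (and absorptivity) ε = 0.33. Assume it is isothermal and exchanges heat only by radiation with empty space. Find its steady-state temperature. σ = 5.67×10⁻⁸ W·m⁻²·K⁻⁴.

T ≈ 343 K

At steady state, absorbed solar power + internal power = radiated power.
Absorbed: α·S·A_cross = 0.33·1100·1.805 = 655.2 W (cross-section πr²).
Total input = 655.2 + 1210 = 1865 W.
Radiated: εσ·A_surf·T⁴ with A_surf = 4πr² = 7.220 m².
T⁴ = 1865/(0.33·5.67×10⁻⁸·7.220) = 1.381×10¹⁰ K⁴.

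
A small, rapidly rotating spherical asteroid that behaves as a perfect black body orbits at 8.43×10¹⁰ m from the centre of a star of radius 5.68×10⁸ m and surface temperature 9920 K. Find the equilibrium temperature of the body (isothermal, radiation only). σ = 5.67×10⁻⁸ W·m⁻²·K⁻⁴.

The star's surface emits σT_*⁴; at distance d the flux is S = σT_*⁴(R_*/d)².
S = 5.67×10⁻⁸·(9920)⁴·(5.68×10⁸/8.43×10¹⁰)² = 24930 W/m².
For an isothermal sphere T⁴ = (1−a)S/(4σ) = 1.099×10¹¹ K⁴.

T ≈ 576 K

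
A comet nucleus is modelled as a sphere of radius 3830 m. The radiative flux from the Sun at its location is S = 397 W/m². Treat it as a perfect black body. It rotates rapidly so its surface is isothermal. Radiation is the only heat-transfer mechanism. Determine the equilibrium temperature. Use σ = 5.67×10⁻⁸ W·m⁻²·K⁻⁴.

At equilibrium, absorbed power = emitted power.
Absorbing cross-section = πr² = 4.608×10⁷ m²; emitting surface = 4πr² = 1.843×10⁸ m² (ratio 4).
S·A_cross = εσ·A_surf·T⁴  ⇒  T⁴ = S/(4σ).
T⁴ = 1.00·397/(4·5.67×10⁻⁸) = 1.750×10⁹ K⁴.
T = (1.750×10⁹)^(1/4).

T ≈ 205 K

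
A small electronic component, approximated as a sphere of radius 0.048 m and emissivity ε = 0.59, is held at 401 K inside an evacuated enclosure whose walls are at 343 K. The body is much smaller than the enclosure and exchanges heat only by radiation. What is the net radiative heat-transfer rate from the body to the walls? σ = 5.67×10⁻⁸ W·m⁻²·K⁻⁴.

For a small grey body in a large enclosure: P_net = εσA(T_body⁴ − T_wall⁴).
A = 4πr² = 0.02895 m²; T_body⁴ − T_wall⁴ = 2.586×10¹⁰ − 1.384×10¹⁰ = 1.202×10¹⁰ K⁴.
|P_net| = 0.59·5.67×10⁻⁸·0.02895·1.202×10¹⁰.

P_net ≈ 11.6 W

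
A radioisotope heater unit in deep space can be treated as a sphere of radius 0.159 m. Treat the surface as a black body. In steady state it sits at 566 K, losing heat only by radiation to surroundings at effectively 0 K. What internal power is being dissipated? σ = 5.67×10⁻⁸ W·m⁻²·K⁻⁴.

P ≈ 1850 W

Steady state: P = εσA T⁴.
A = 4πr² = 0.3177 m²; T⁴ = (566)⁴ = 1.026×10¹¹ K⁴.
P = 1.0 × 5.67×10⁻⁸ × 0.3177 × 1.026×10¹¹.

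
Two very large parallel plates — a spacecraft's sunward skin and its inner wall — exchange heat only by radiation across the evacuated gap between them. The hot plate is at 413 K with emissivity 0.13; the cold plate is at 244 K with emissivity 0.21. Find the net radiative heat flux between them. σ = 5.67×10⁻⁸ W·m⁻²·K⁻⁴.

For two infinite grey parallel plates, q = σ(T₁⁴ − T₂⁴)/(1/ε₁ + 1/ε₂ − 1).
T₁⁴ − T₂⁴ = 2.909×10¹⁰ − 3.545×10⁹ = 2.555×10¹⁰ K⁴.
1/ε₁ + 1/ε₂ − 1 = 7.692 + 4.762 − 1 = 11.45.
q = 5.67×10⁻⁸ × 2.555×10¹⁰ / 11.45.

q ≈ 126 W/m²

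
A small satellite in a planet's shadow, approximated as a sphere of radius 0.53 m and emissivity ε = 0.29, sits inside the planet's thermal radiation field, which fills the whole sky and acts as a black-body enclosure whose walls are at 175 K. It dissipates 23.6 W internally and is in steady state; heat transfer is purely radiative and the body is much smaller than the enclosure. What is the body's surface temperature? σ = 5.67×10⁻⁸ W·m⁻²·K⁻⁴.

T ≈ 191 K

For a small grey body in a large enclosure, net radiated power = εσA(T⁴ − T_w⁴).
Steady state: P = εσA(T⁴ − T_w⁴) with A = 4πr² = 3.530 m².
T⁴ = P/(εσA) + T_w⁴ = 23.6/(0.29·5.67×10⁻⁸·3.530) + (175)⁴
    = 4.066×10⁸ + 9.379×10⁸ = 1.344×10⁹ K⁴.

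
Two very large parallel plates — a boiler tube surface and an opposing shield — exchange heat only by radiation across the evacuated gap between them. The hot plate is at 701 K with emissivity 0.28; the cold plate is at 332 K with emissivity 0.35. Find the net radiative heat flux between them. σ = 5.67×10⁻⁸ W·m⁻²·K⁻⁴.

For two infinite grey parallel plates, q = σ(T₁⁴ − T₂⁴)/(1/ε₁ + 1/ε₂ − 1).
T₁⁴ − T₂⁴ = 2.415×10¹¹ − 1.215×10¹⁰ = 2.293×10¹¹ K⁴.
1/ε₁ + 1/ε₂ − 1 = 3.571 + 2.857 − 1 = 5.429.
q = 5.67×10⁻⁸ × 2.293×10¹¹ / 5.429.

q ≈ 2400 W/m²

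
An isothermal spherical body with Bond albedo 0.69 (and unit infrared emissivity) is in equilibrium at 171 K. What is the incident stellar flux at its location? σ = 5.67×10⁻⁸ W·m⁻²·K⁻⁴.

(1−a)S·πr² = σ·4πr²·T⁴ ⇒ S = 4σT⁴/(1−a).
S = 4·5.67×10⁻⁸·8.550×10⁸/0.310.

S ≈ 626 W/m²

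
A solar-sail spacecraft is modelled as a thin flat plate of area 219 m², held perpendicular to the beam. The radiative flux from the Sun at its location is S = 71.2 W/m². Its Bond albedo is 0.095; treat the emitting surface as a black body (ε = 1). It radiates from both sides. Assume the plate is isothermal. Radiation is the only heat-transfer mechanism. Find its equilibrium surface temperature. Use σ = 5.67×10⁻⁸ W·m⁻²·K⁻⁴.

At equilibrium, absorbed power = emitted power.
Absorbing cross-section = A = 219.0 m²; emitting surface = 2A = 438.0 m² (ratio 2).
(1−a)S·A_cross = εσ·A_surf·T⁴  ⇒  T⁴ = (1−a)S/(2σ).
T⁴ = 0.905·71.2/(2·5.67×10⁻⁸) = 5.682×10⁸ K⁴.
T = (5.682×10⁸)^(1/4).

T ≈ 154 K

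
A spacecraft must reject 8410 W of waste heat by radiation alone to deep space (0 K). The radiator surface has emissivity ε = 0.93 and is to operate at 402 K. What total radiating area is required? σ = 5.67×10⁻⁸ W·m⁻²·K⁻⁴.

P = εσA T⁴ ⇒ A = P/(εσT⁴).
T⁴ = 2.612×10¹⁰ K⁴.
A = 8410/(0.93 × 5.67×10⁻⁸ × 2.612×10¹⁰).

A ≈ 6.11 m²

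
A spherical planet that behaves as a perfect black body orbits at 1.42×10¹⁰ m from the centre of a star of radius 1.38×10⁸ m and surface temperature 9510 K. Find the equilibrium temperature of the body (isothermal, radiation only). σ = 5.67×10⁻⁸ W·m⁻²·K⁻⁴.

The star's surface emits σT_*⁴; at distance d the flux is S = σT_*⁴(R_*/d)².
S = 5.67×10⁻⁸·(9510)⁴·(1.38×10⁸/1.42×10¹⁰)² = 43800 W/m².
For an isothermal sphere T⁴ = (1−a)S/(4σ) = 1.931×10¹¹ K⁴.

T ≈ 663 K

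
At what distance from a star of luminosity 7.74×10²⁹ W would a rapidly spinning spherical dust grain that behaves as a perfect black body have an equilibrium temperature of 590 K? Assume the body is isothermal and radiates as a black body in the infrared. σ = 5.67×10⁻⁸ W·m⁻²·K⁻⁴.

d ≈ 1.50×10¹² m

For an isothermal black-emitting sphere, (1−a)S·πr² = σ·4πr²·T⁴ ⇒ S = 4σT⁴/(1−a).
S = 4·5.67×10⁻⁸·(590)⁴/1.00 = 27480 W/m².
Flux falls as S = L/(4πd²), so d = √(L/(4πS)) = √(7.74×10²⁹/(4π·27480)).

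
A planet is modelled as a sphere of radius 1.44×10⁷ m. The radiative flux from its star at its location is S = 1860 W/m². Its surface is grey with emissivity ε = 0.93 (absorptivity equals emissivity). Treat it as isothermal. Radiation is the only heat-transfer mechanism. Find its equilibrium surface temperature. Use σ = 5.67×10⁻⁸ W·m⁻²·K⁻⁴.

T ≈ 301 K

At equilibrium, absorbed power = emitted power.
Absorbing cross-section = πr² = 6.514×10¹⁴ m²; emitting surface = 4πr² = 2.606×10¹⁵ m² (ratio 4).
εS·A_cross = εσ·A_surf·T⁴  ⇒  T⁴ = S/(4σ)   (ε cancels).
T⁴ = 1860/(4·5.67×10⁻⁸) = 8.201×10⁹ K⁴.
T = (8.201×10⁹)^(1/4).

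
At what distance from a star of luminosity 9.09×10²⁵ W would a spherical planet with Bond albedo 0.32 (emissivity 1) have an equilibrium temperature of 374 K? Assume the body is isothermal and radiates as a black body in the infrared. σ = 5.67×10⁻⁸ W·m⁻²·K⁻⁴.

For an isothermal black-emitting sphere, (1−a)S·πr² = σ·4πr²·T⁴ ⇒ S = 4σT⁴/(1−a).
S = 4·5.67×10⁻⁸·(374)⁴/0.680 = 6526 W/m².
Flux falls as S = L/(4πd²), so d = √(L/(4πS)) = √(9.09×10²⁵/(4π·6526)).

d ≈ 3.33×10¹⁰ m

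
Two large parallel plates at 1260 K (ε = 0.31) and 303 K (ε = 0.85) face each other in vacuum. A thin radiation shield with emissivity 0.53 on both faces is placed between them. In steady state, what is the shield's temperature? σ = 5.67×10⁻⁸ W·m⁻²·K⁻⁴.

In steady state the net flux on the hot side equals that on the cold side.
σ(T₁⁴−T_s⁴)/D₁ = σ(T_s⁴−T₂⁴)/D₂, with D₁ = 1/ε₁+1/ε_s−1 = 4.113, D₂ = 1/ε_s+1/ε₂−1 = 2.063.
Solve for T_s⁴: T_s⁴ = (D₂·T₁⁴ + D₁·T₂⁴)/(D₁+D₂) = 8.477×10¹¹ K⁴.

T_s ≈ 960 K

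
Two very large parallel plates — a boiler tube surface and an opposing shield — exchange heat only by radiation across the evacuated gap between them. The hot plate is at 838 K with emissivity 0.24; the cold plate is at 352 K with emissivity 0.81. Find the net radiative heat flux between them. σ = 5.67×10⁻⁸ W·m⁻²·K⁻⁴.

For two infinite grey parallel plates, q = σ(T₁⁴ − T₂⁴)/(1/ε₁ + 1/ε₂ − 1).
T₁⁴ − T₂⁴ = 4.931×10¹¹ − 1.535×10¹⁰ = 4.778×10¹¹ K⁴.
1/ε₁ + 1/ε₂ − 1 = 4.167 + 1.235 − 1 = 4.401.
q = 5.67×10⁻⁸ × 4.778×10¹¹ / 4.401.

q ≈ 6160 W/m²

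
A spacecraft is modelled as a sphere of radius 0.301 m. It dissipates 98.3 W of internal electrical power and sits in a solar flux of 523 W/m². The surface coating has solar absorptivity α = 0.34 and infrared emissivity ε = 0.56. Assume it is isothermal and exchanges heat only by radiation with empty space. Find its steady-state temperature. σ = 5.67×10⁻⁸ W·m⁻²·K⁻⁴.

At steady state, absorbed solar power + internal power = radiated power.
Absorbed: α·S·A_cross = 0.34·523·0.2846 = 50.61 W (cross-section πr²).
Total input = 50.61 + 98.3 = 148.9 W.
Radiated: εσ·A_surf·T⁴ with A_surf = 4πr² = 1.139 m².
T⁴ = 148.9/(0.56·5.67×10⁻⁸·1.139) = 4.119×10⁹ K⁴.

T ≈ 253 K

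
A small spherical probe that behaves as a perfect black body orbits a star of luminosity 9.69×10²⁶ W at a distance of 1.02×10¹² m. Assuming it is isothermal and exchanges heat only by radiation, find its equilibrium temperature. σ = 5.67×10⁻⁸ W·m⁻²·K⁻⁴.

T ≈ 134 K

First find the stellar flux at distance d: S = L/(4πd²) = 9.69×10²⁶/(4π·(1.02×10¹²)²) = 74.12 W/m².
For an isothermal sphere, absorbed (1−a)S·πr² = emitted σ·4πr²·T⁴, so T⁴ = (1−a)S/(4σ).
T⁴ = 1.00·74.12/(4·5.67×10⁻⁸) = 3.268×10⁸ K⁴.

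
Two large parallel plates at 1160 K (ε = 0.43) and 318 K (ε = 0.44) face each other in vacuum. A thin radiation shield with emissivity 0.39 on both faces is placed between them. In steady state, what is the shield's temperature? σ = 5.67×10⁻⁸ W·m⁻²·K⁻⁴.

In steady state the net flux on the hot side equals that on the cold side.
σ(T₁⁴−T_s⁴)/D₁ = σ(T_s⁴−T₂⁴)/D₂, with D₁ = 1/ε₁+1/ε_s−1 = 3.890, D₂ = 1/ε_s+1/ε₂−1 = 3.837.
Solve for T_s⁴: T_s⁴ = (D₂·T₁⁴ + D₁·T₂⁴)/(D₁+D₂) = 9.043×10¹¹ K⁴.

T_s ≈ 975 K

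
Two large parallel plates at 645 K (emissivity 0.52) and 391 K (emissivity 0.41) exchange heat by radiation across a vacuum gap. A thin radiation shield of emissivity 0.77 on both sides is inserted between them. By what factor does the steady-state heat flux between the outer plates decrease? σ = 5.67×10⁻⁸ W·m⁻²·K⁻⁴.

Without shield: q₀ = σΔ(T⁴)/(1/ε₁+1/ε₂−1) with denominator 3.362.
With shield the two gaps are in series; the resistances add: (1/ε₁+1/ε_s−1)+(1/ε_s+1/ε₂−1) = 2.222+2.738 = 4.960.
Heat-flux ratio q₀/q = 4.960/3.362.

factor ≈ 1.48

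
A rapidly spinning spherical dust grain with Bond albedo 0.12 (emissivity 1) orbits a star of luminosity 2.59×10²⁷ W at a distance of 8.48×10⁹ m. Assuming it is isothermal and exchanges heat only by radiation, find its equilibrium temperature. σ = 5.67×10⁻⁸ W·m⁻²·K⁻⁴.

T ≈ 1830 K

First find the stellar flux at distance d: S = L/(4πd²) = 2.59×10²⁷/(4π·(8.48×10⁹)²) = 2.866×10⁶ W/m².
For an isothermal sphere, absorbed (1−a)S·πr² = emitted σ·4πr²·T⁴, so T⁴ = (1−a)S/(4σ).
T⁴ = 0.880·2.866×10⁶/(4·5.67×10⁻⁸) = 1.112×10¹³ K⁴.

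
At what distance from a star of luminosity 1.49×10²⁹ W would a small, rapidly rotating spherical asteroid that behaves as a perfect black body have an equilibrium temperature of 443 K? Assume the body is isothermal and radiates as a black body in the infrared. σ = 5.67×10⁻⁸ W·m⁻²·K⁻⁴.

d ≈ 1.17×10¹² m

For an isothermal black-emitting sphere, (1−a)S·πr² = σ·4πr²·T⁴ ⇒ S = 4σT⁴/(1−a).
S = 4·5.67×10⁻⁸·(443)⁴/1.00 = 8735 W/m².
Flux falls as S = L/(4πd²), so d = √(L/(4πS)) = √(1.49×10²⁹/(4π·8735)).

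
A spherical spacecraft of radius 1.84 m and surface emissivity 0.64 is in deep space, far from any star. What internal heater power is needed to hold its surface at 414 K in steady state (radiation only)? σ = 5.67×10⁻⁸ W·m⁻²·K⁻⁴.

P ≈ 45400 W

P = εσ·4πr²·T⁴.
4πr² = 42.54 m²; T⁴ = 2.938×10¹⁰ K⁴.
P = 0.64·5.67×10⁻⁸·42.54·2.938×10¹⁰.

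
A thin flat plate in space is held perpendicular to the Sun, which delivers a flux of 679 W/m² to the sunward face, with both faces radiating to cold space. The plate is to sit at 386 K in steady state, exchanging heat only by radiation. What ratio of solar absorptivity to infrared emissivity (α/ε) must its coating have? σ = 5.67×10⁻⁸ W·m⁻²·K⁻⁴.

Balance: αS·A = εσ·2A·T⁴ ⇒ α/ε = 2σT⁴/S.
α/ε = 2·5.67×10⁻⁸·(386)⁴/679 = 2·5.67×10⁻⁸·2.220×10¹⁰/679.

α/ε ≈ 3.71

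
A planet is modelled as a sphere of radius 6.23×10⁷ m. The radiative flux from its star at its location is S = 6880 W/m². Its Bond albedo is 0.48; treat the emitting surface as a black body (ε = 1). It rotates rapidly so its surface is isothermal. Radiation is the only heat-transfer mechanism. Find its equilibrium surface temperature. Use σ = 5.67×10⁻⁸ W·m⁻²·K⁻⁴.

T ≈ 354 K

At equilibrium, absorbed power = emitted power.
Absorbing cross-section = πr² = 1.219×10¹⁶ m²; emitting surface = 4πr² = 4.877×10¹⁶ m² (ratio 4).
(1−a)S·A_cross = εσ·A_surf·T⁴  ⇒  T⁴ = (1−a)S/(4σ).
T⁴ = 0.520·6880/(4·5.67×10⁻⁸) = 1.577×10¹⁰ K⁴.
T = (1.577×10¹⁰)^(1/4).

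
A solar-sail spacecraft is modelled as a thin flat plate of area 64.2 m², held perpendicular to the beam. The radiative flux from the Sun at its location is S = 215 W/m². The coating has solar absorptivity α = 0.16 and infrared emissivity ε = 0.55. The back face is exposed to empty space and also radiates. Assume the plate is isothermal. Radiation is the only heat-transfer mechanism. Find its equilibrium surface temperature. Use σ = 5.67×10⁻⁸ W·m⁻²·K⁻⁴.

T ≈ 153 K

At equilibrium, absorbed power = emitted power.
Absorbing cross-section = A = 64.20 m²; emitting surface = 2A = 128.4 m² (ratio 2).
αS·A_cross = εσ·A_surf·T⁴  ⇒  T⁴ = αS/(ε·2σ).
T⁴ = 0.160·215/(0.55·2·5.67×10⁻⁸) = 5.515×10⁸ K⁴.
T = (5.515×10⁸)^(1/4).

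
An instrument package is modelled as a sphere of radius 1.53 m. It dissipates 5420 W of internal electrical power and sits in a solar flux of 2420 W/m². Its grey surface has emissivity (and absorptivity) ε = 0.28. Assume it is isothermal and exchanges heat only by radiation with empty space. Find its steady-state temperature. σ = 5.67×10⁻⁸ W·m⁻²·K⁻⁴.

T ≈ 386 K

At steady state, absorbed solar power + internal power = radiated power.
Absorbed: α·S·A_cross = 0.28·2420·7.354 = 4983 W (cross-section πr²).
Total input = 4983 + 5420 = 10400 W.
Radiated: εσ·A_surf·T⁴ with A_surf = 4πr² = 29.42 m².
T⁴ = 10400/(0.28·5.67×10⁻⁸·29.42) = 2.228×10¹⁰ K⁴.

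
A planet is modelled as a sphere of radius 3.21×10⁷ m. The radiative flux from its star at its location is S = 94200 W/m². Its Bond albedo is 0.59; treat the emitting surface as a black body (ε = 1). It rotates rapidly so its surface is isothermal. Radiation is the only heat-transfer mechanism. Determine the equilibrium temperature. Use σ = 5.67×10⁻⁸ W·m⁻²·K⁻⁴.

T ≈ 642 K

At equilibrium, absorbed power = emitted power.
Absorbing cross-section = πr² = 3.237×10¹⁵ m²; emitting surface = 4πr² = 1.295×10¹⁶ m² (ratio 4).
(1−a)S·A_cross = εσ·A_surf·T⁴  ⇒  T⁴ = (1−a)S/(4σ).
T⁴ = 0.410·94200/(4·5.67×10⁻⁸) = 1.703×10¹¹ K⁴.
T = (1.703×10¹¹)^(1/4).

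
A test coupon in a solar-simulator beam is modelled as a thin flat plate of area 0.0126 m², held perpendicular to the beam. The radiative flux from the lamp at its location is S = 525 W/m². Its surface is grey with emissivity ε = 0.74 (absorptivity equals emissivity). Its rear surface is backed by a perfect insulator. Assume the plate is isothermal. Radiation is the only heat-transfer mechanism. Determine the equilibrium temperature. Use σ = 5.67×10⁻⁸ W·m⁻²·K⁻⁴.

At equilibrium, absorbed power = emitted power.
Absorbing cross-section = A = 0.01260 m²; emitting surface = A = 0.01260 m² (ratio 1).
εS·A_cross = εσ·A_surf·T⁴  ⇒  T⁴ = S/(1σ)   (ε cancels).
T⁴ = 525/(1·5.67×10⁻⁸) = 9.259×10⁹ K⁴.
T = (9.259×10⁹)^(1/4).

T ≈ 310 K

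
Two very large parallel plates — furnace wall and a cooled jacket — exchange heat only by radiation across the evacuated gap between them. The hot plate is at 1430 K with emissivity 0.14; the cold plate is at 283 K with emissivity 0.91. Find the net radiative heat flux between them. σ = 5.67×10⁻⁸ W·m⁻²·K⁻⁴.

q ≈ 32700 W/m²

For two infinite grey parallel plates, q = σ(T₁⁴ − T₂⁴)/(1/ε₁ + 1/ε₂ − 1).
T₁⁴ − T₂⁴ = 4.182×10¹² − 6.414×10⁹ = 4.175×10¹² K⁴.
1/ε₁ + 1/ε₂ − 1 = 7.143 + 1.099 − 1 = 7.242.
q = 5.67×10⁻⁸ × 4.175×10¹² / 7.242.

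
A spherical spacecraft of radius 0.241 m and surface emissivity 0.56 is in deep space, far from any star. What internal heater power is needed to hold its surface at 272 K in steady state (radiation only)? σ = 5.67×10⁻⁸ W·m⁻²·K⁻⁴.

P ≈ 127 W

P = εσ·4πr²·T⁴.
4πr² = 0.7299 m²; T⁴ = 5.474×10⁹ K⁴.
P = 0.56·5.67×10⁻⁸·0.7299·5.474×10⁹.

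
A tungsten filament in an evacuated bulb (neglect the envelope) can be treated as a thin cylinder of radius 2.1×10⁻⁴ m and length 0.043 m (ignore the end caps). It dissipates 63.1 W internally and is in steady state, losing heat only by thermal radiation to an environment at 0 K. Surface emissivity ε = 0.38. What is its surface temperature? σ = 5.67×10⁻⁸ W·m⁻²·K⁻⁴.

T ≈ 2680 K

Steady state: internal power = radiated power, P = εσA T⁴.
Radiating area A = 2πrL = 5.674×10⁻⁵ m².
T⁴ = P/(εσA) = 63.1/(0.38·5.67×10⁻⁸·5.674×10⁻⁵) = 5.162×10¹³ K⁴.
T = (5.162×10¹³)^(1/4).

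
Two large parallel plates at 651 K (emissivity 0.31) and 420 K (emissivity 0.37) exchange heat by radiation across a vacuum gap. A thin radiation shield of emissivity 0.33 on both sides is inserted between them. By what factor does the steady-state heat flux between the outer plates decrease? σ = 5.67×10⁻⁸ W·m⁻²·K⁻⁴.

factor ≈ 2.03

Without shield: q₀ = σΔ(T⁴)/(1/ε₁+1/ε₂−1) with denominator 4.929.
With shield the two gaps are in series; the resistances add: (1/ε₁+1/ε_s−1)+(1/ε_s+1/ε₂−1) = 5.256+4.733 = 9.989.
Heat-flux ratio q₀/q = 9.989/4.929.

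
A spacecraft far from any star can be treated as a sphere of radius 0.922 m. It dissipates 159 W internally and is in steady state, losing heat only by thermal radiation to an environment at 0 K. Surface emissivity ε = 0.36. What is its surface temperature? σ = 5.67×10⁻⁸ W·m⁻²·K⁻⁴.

Steady state: internal power = radiated power, P = εσA T⁴.
Radiating area A = 4πr² = 10.68 m².
T⁴ = P/(εσA) = 159/(0.36·5.67×10⁻⁸·10.68) = 7.292×10⁸ K⁴.
T = (7.292×10⁸)^(1/4).

T ≈ 164 K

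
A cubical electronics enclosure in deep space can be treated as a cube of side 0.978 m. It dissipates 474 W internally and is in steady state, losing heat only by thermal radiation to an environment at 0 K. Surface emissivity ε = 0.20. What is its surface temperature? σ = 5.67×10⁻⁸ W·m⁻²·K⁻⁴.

T ≈ 292 K

Steady state: internal power = radiated power, P = εσA T⁴.
Radiating area A = 6L² = 5.739 m².
T⁴ = P/(εσA) = 474/(0.20·5.67×10⁻⁸·5.739) = 7.283×10⁹ K⁴.
T = (7.283×10⁹)^(1/4).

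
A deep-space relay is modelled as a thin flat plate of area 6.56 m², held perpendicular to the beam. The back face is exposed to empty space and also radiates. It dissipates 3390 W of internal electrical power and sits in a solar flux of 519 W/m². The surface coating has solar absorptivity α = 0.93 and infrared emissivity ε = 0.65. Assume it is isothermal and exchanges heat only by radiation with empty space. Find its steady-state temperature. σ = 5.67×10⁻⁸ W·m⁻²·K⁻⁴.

At steady state, absorbed solar power + internal power = radiated power.
Absorbed: α·S·A_cross = 0.93·519·6.560 = 3166 W (cross-section A).
Total input = 3166 + 3390 = 6556 W.
Radiated: εσ·A_surf·T⁴ with A_surf = 2A = 13.12 m².
T⁴ = 6556/(0.65·5.67×10⁻⁸·13.12) = 1.356×10¹⁰ K⁴.

T ≈ 341 K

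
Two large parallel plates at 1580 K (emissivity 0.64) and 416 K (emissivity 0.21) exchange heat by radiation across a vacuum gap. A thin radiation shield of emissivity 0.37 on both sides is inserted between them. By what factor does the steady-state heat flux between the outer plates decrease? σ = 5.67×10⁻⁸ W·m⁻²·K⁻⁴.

Without shield: q₀ = σΔ(T⁴)/(1/ε₁+1/ε₂−1) with denominator 5.324.
With shield the two gaps are in series; the resistances add: (1/ε₁+1/ε_s−1)+(1/ε_s+1/ε₂−1) = 3.265+6.465 = 9.730.
Heat-flux ratio q₀/q = 9.730/5.324.

factor ≈ 1.83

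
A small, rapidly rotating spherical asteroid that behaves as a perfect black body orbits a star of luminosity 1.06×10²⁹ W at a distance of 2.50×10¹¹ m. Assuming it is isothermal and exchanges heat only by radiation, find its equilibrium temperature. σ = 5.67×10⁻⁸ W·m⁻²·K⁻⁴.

T ≈ 878 K

First find the stellar flux at distance d: S = L/(4πd²) = 1.06×10²⁹/(4π·(2.50×10¹¹)²) = 1.350×10⁵ W/m².
For an isothermal sphere, absorbed (1−a)S·πr² = emitted σ·4πr²·T⁴, so T⁴ = (1−a)S/(4σ).
T⁴ = 1.00·1.350×10⁵/(4·5.67×10⁻⁸) = 5.951×10¹¹ K⁴.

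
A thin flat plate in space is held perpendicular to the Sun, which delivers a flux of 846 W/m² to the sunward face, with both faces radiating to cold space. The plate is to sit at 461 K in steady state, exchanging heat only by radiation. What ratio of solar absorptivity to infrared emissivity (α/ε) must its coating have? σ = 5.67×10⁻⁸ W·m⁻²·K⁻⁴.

α/ε ≈ 6.05

Balance: αS·A = εσ·2A·T⁴ ⇒ α/ε = 2σT⁴/S.
α/ε = 2·5.67×10⁻⁸·(461)⁴/846 = 2·5.67×10⁻⁸·4.517×10¹⁰/846.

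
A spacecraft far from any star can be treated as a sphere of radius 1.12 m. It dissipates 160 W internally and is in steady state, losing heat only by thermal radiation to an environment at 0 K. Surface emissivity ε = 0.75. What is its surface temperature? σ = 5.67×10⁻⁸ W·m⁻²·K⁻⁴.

Steady state: internal power = radiated power, P = εσA T⁴.
Radiating area A = 4πr² = 15.76 m².
T⁴ = P/(εσA) = 160/(0.75·5.67×10⁻⁸·15.76) = 2.387×10⁸ K⁴.
T = (2.387×10⁸)^(1/4).

T ≈ 124 K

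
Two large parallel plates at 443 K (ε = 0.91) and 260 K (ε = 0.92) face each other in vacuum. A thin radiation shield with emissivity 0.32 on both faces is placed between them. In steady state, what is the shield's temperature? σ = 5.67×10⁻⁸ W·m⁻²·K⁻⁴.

T_s ≈ 383 K

In steady state the net flux on the hot side equals that on the cold side.
σ(T₁⁴−T_s⁴)/D₁ = σ(T_s⁴−T₂⁴)/D₂, with D₁ = 1/ε₁+1/ε_s−1 = 3.224, D₂ = 1/ε_s+1/ε₂−1 = 3.212.
Solve for T_s⁴: T_s⁴ = (D₂·T₁⁴ + D₁·T₂⁴)/(D₁+D₂) = 2.151×10¹⁰ K⁴.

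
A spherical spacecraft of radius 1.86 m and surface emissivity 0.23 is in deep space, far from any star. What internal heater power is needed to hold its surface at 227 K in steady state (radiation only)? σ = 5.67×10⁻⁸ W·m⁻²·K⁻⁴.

P = εσ·4πr²·T⁴.
4πr² = 43.47 m²; T⁴ = 2.655×10⁹ K⁴.
P = 0.23·5.67×10⁻⁸·43.47·2.655×10⁹.

P ≈ 1510 W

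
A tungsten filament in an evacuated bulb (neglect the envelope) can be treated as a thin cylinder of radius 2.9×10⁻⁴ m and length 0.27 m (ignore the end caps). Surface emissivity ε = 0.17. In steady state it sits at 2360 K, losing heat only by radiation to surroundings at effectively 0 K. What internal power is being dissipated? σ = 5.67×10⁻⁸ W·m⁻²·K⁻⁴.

P ≈ 147 W

Steady state: P = εσA T⁴.
A = 2πrL = 4.920×10⁻⁴ m²; T⁴ = (2360)⁴ = 3.102×10¹³ K⁴.
P = 0.17 × 5.67×10⁻⁸ × 4.920×10⁻⁴ × 3.102×10¹³.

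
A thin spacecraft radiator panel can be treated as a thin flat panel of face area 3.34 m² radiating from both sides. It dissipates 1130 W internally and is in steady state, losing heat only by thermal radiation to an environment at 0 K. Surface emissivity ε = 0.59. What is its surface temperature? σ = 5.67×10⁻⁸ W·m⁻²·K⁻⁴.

T ≈ 267 K

Steady state: internal power = radiated power, P = εσA T⁴.
Radiating area A = 2·3.34 = 6.680 m².
T⁴ = P/(εσA) = 1130/(0.59·5.67×10⁻⁸·6.680) = 5.057×10⁹ K⁴.
T = (5.057×10⁹)^(1/4).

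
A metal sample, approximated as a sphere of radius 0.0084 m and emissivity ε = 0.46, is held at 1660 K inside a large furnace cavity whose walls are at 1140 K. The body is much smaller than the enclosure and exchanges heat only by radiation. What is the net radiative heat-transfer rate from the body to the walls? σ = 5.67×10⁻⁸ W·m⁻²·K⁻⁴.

P_net ≈ 137 W

For a small grey body in a large enclosure: P_net = εσA(T_body⁴ − T_wall⁴).
A = 4πr² = 8.867×10⁻⁴ m²; T_body⁴ − T_wall⁴ = 7.593×10¹² − 1.689×10¹² = 5.904×10¹² K⁴.
|P_net| = 0.46·5.67×10⁻⁸·8.867×10⁻⁴·5.904×10¹².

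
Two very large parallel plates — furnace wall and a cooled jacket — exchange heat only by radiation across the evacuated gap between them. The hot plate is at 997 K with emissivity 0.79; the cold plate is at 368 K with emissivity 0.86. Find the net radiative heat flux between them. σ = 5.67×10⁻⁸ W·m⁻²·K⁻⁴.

For two infinite grey parallel plates, q = σ(T₁⁴ − T₂⁴)/(1/ε₁ + 1/ε₂ − 1).
T₁⁴ − T₂⁴ = 9.881×10¹¹ − 1.834×10¹⁰ = 9.697×10¹¹ K⁴.
1/ε₁ + 1/ε₂ − 1 = 1.266 + 1.163 − 1 = 1.429.
q = 5.67×10⁻⁸ × 9.697×10¹¹ / 1.429.

q ≈ 38500 W/m²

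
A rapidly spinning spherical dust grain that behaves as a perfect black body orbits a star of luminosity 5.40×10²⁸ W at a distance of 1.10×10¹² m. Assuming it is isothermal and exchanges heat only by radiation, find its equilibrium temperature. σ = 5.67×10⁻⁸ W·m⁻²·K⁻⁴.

First find the stellar flux at distance d: S = L/(4πd²) = 5.40×10²⁸/(4π·(1.10×10¹²)²) = 3551 W/m².
For an isothermal sphere, absorbed (1−a)S·πr² = emitted σ·4πr²·T⁴, so T⁴ = (1−a)S/(4σ).
T⁴ = 1.00·3551/(4·5.67×10⁻⁸) = 1.566×10¹⁰ K⁴.

T ≈ 354 K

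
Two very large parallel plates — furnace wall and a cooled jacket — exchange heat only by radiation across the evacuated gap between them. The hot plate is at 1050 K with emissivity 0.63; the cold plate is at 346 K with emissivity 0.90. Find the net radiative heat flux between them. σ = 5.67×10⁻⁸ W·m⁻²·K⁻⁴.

q ≈ 40100 W/m²

For two infinite grey parallel plates, q = σ(T₁⁴ − T₂⁴)/(1/ε₁ + 1/ε₂ − 1).
T₁⁴ − T₂⁴ = 1.216×10¹² − 1.433×10¹⁰ = 1.201×10¹² K⁴.
1/ε₁ + 1/ε₂ − 1 = 1.587 + 1.111 − 1 = 1.698.
q = 5.67×10⁻⁸ × 1.201×10¹² / 1.698.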